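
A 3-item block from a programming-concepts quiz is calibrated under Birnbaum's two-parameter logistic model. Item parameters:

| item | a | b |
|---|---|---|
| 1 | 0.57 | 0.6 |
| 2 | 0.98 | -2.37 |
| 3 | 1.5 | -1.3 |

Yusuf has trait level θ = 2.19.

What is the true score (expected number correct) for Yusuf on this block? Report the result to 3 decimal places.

P(θ) = 1 / (1 + exp(−a(θ − b)))
P_1 = 1/(1+e^{-0.9063}) = 0.7122
P_2 = 1/(1+e^{-4.4688}) = 0.9887
P_3 = 1/(1+e^{-5.2350}) = 0.9947
E[score] = 0.7122 + 0.9887 + 0.9947 = 2.6956

2.696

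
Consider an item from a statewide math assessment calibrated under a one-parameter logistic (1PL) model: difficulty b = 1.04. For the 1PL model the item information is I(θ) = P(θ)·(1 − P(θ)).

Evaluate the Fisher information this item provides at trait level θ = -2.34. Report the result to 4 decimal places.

0.0318

P = 1/(1+e^{3.3800}) = 0.0329
P(1−P) = 0.0329 × 0.9671 = 0.0318
I = P(1−P) = 0.03184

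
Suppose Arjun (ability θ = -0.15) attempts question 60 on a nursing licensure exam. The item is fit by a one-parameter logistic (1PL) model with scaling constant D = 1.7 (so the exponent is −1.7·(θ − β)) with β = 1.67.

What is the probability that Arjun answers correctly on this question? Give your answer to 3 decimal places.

P(θ) = 1 / (1 + exp(−D·(θ − β)))
Exponent: 1.7 × (-0.15 − 1.67) = -3.0940
1/(1 + e^{3.0940}) = 0.0434
P = 0.0434

0.043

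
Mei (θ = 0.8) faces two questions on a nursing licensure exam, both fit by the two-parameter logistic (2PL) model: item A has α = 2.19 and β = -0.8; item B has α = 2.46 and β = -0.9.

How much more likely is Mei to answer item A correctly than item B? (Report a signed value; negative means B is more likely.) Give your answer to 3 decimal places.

P(θ) = 1 / (1 + exp(−α(θ − β)))
P_A = 0.9708
P_B = 0.9850
P_A − P_B = -0.0142

-0.014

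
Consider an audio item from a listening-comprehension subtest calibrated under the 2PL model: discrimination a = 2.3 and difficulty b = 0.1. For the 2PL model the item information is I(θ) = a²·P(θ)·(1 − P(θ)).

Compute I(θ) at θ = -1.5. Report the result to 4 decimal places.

0.1269

P = 1/(1+e^{3.6800}) = 0.0246
P(1−P) = 0.0246 × 0.9754 = 0.0240
I = a² × P(1−P) = 2.3² × 0.0240 = 0.12694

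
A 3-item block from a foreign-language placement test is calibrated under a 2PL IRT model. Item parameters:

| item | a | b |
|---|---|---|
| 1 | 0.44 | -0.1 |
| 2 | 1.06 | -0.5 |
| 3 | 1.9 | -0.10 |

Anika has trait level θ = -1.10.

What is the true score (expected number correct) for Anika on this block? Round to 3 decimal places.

P(θ) = 1 / (1 + exp(−a(θ − b)))
P_1 = 1/(1+e^{0.4400}) = 0.3917
P_2 = 1/(1+e^{0.6360}) = 0.3462
P_3 = 1/(1+e^{1.9000}) = 0.1301
E[score] = 0.3917 + 0.3462 + 0.1301 = 0.8680

0.868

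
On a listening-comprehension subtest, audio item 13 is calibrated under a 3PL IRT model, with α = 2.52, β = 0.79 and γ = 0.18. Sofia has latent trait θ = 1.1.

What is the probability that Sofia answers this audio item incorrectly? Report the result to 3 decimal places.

P(θ) = γ + (1 − γ) · 1 / (1 + exp(−α(θ − β)))
Exponent: 2.52 × (1.1 − 0.79) = 0.7812
1/(1 + e^{-0.7812}) = 0.6859
P = 0.18 + 0.82 × 0.6859 = 0.7425
P(incorrect) = 1 − 0.7425 = 0.2575

0.258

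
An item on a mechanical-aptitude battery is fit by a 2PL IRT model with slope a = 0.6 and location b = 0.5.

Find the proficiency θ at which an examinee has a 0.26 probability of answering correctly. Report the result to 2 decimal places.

P(θ) = 1 / (1 + exp(−a(θ − b)))
logit = ln(0.2600/0.7400) = -1.0460
θ = b + logit/(a) = 0.5 + (-1.0460)/0.6000 = -1.2433

-1.24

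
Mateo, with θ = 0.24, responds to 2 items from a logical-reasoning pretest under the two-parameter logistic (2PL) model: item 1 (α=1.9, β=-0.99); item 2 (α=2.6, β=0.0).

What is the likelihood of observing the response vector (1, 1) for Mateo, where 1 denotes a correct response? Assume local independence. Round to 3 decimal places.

P(θ) = 1 / (1 + exp(−α(θ − β)))
P_1 = 1/(1+e^{-2.3370}) = 0.9119
P_2 = 1/(1+e^{-0.6240}) = 0.6511
L = P_1 × P_2 = 0.9119 × 0.6511 = 0.59376

0.594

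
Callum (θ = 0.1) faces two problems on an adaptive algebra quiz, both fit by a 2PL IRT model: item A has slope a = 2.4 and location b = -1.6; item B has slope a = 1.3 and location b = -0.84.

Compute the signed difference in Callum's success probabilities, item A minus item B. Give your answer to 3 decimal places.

P(θ) = 1 / (1 + exp(−a(θ − b)))
P_A = 0.9834
P_B = 0.7724
P_A − P_B = 0.2110

0.211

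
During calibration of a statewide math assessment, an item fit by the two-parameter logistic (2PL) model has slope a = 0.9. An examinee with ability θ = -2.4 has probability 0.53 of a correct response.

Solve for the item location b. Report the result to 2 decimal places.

-2.53

P(θ) = 1 / (1 + exp(−a(θ − b)))
logit(0.53) = ln(0.53/0.47) = 0.1201
b = θ − logit/(a) = -2.4 − 0.1201/0.9000 = -2.5335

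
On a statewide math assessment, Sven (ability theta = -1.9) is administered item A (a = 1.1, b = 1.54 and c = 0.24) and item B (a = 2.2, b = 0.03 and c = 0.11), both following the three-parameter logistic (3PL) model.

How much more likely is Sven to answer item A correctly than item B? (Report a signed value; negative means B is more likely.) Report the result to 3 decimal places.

0.134

P(theta) = c + (1 − c) · 1 / (1 + exp(−a(theta − b)))
P_A = 0.2569
P_B = 0.1226
P_A − P_B = 0.1343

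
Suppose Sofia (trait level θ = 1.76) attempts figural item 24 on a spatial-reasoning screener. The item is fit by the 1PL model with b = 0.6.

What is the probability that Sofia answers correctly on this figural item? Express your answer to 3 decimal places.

0.761

P(θ) = 1 / (1 + exp(−(θ − b)))
Exponent: (1.76 − 0.6) = 1.1600
1/(1 + e^{-1.1600}) = 0.7613
P = 0.7613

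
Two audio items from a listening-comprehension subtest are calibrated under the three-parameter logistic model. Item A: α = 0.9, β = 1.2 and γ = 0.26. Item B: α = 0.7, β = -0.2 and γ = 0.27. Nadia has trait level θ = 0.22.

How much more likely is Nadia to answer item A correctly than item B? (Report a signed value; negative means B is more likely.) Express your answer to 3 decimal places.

-0.212

P(θ) = γ + (1 − γ) · 1 / (1 + exp(−α(θ − β)))
P_A = 0.4766
P_B = 0.6883
P_A − P_B = -0.2116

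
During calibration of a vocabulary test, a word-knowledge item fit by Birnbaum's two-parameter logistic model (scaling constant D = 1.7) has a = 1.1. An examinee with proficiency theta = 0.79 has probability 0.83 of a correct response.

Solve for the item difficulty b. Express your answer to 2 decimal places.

P(theta) = 1 / (1 + exp(−D·a(theta − b)))
logit(0.83) = ln(0.83/0.17) = 1.5856
b = theta − logit/(1.7·a) = 0.79 − 1.5856/1.8700 = -0.0579

-0.06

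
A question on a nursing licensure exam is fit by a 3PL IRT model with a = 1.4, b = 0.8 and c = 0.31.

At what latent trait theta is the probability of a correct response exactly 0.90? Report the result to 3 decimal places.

2.068

P(theta) = c + (1 − c) · 1 / (1 + exp(−a(theta − b)))
Remove guessing floor: (0.90 − 0.31)/(1 − 0.31) = 0.8551
logit = ln(0.8551/0.1449) = 1.7750
theta = b + logit/(a) = 0.8 + 1.7750/1.4000 = 2.0678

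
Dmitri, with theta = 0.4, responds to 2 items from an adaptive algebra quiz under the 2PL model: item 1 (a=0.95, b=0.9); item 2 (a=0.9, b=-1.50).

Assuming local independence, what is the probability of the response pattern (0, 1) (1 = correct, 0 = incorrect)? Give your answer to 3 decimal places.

0.522

P(theta) = 1 / (1 + exp(−a(theta − b)))
P_1 = 1/(1+e^{0.4750}) = 0.3834
P_2 = 1/(1+e^{-1.7100}) = 0.8468
L = (1−P_1) × P_2 = 0.6166 × 0.8468 = 0.52213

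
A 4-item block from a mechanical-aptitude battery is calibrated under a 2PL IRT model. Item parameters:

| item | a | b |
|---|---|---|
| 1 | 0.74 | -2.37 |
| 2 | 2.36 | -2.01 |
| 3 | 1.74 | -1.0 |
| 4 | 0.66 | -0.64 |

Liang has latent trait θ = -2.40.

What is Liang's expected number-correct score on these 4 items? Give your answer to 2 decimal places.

P(θ) = 1 / (1 + exp(−a(θ − b)))
P_1 = 1/(1+e^{0.0222}) = 0.4945
P_2 = 1/(1+e^{0.9204}) = 0.2849
P_3 = 1/(1+e^{2.4360}) = 0.0805
P_4 = 1/(1+e^{1.1616}) = 0.2384
E[score] = 0.4945 + 0.2849 + 0.0805 + 0.2384 = 1.0982

1.10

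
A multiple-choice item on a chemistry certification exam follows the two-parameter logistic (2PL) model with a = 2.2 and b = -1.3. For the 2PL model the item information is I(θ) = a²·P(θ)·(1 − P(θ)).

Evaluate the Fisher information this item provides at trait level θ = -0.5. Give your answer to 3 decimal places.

P = 1/(1+e^{-1.7600}) = 0.8532
P(1−P) = 0.8532 × 0.1468 = 0.1252
I = a² × P(1−P) = 2.2² × 0.1252 = 0.60618

0.606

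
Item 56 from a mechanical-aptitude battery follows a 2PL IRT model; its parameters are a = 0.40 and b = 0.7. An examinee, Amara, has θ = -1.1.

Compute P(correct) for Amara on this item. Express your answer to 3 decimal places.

0.327

P(θ) = 1 / (1 + exp(−a(θ − b)))
Exponent: 0.40 × (-1.1 − 0.7) = -0.7200
1/(1 + e^{0.7200}) = 0.3274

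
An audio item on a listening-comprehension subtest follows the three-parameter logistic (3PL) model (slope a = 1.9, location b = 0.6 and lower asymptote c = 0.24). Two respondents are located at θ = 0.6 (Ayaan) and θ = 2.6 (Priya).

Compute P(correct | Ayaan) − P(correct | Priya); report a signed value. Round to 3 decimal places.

P(θ) = c + (1 − c) · 1 / (1 + exp(−a(θ − b)))
P(Ayaan) = 0.6200  [exponent 0.0000]
P(Priya) = 0.9834  [exponent 3.8000]
Difference = 0.6200 − 0.9834 = -0.3634

-0.363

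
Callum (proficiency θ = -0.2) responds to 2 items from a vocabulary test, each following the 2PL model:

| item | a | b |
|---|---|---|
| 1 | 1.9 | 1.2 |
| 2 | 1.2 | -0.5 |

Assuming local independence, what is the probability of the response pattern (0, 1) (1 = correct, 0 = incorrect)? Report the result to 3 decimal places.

P(θ) = 1 / (1 + exp(−a(θ − b)))
P_1 = 1/(1+e^{2.6600}) = 0.0654
P_2 = 1/(1+e^{-0.3600}) = 0.5890
L = (1−P_1) × P_2 = 0.9346 × 0.5890 = 0.55053

0.551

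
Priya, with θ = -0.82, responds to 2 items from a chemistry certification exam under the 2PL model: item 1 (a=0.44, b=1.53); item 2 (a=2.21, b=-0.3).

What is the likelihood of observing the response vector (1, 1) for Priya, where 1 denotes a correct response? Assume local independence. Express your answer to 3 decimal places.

P(θ) = 1 / (1 + exp(−a(θ − b)))
P_1 = 1/(1+e^{1.0340}) = 0.2623
P_2 = 1/(1+e^{1.1492}) = 0.2406
L = P_1 × P_2 = 0.2623 × 0.2406 = 0.06312

0.063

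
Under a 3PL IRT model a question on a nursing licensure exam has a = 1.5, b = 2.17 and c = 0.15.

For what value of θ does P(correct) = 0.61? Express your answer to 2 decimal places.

2.28

P(θ) = c + (1 − c) · 1 / (1 + exp(−a(θ − b)))
Remove guessing floor: (0.61 − 0.15)/(1 − 0.15) = 0.5412
logit = ln(0.5412/0.4588) = 0.1651
θ = b + logit/(a) = 2.17 + 0.1651/1.5000 = 2.2801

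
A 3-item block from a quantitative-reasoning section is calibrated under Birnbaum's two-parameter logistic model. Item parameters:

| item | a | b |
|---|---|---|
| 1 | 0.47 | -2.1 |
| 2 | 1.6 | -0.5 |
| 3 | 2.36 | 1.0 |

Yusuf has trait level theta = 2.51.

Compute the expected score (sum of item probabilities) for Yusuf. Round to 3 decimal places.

P(theta) = 1 / (1 + exp(−a(theta − b)))
P_1 = 1/(1+e^{-2.1667}) = 0.8972
P_2 = 1/(1+e^{-4.8160}) = 0.9920
P_3 = 1/(1+e^{-3.5636}) = 0.9724
E[score] = 0.8972 + 0.9920 + 0.9724 = 2.8616

2.862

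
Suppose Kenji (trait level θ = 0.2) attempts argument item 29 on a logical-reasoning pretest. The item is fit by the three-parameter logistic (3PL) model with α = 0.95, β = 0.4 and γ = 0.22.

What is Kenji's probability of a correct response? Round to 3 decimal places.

0.573

P(θ) = γ + (1 − γ) · 1 / (1 + exp(−α(θ − β)))
Exponent: 0.95 × (0.2 − 0.4) = -0.1900
1/(1 + e^{0.1900}) = 0.4526
P = 0.22 + 0.78 × 0.4526 = 0.5731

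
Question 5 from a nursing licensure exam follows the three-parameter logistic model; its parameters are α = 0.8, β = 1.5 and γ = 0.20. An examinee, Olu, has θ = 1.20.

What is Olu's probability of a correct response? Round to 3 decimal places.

P(θ) = γ + (1 − γ) · 1 / (1 + exp(−α(θ − β)))
Exponent: 0.8 × (1.20 − 1.5) = -0.2400
1/(1 + e^{0.2400}) = 0.4403
P = 0.20 + 0.80 × 0.4403 = 0.5522

0.552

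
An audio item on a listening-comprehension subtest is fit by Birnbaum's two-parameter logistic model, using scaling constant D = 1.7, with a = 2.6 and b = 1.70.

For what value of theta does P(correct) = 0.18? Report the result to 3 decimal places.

P(theta) = 1 / (1 + exp(−D·a(theta − b)))
logit = ln(0.1800/0.8200) = -1.5163
theta = b + logit/(1.7·a) = 1.70 + (-1.5163)/4.4200 = 1.3569

1.357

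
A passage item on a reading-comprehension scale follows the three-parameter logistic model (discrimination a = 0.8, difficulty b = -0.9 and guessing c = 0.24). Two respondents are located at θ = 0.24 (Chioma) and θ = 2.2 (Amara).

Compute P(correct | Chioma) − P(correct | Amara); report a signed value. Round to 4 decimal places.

P(θ) = c + (1 − c) · 1 / (1 + exp(−a(θ − b)))
P(Chioma) = 0.7822  [exponent 0.9120]
P(Amara) = 0.9413  [exponent 2.4800]
Difference = 0.7822 − 0.9413 = -0.1591

-0.1591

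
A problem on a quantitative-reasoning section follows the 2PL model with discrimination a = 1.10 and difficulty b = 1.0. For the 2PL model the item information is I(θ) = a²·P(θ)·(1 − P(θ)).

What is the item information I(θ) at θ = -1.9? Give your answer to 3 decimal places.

0.046

P = 1/(1+e^{3.1900}) = 0.0395
P(1−P) = 0.0395 × 0.9605 = 0.0380
I = a² × P(1−P) = 1.10² × 0.0380 = 0.04596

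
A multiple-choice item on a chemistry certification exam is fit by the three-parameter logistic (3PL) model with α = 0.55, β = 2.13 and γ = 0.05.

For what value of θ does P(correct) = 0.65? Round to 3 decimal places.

P(θ) = γ + (1 − γ) · 1 / (1 + exp(−α(θ − β)))
Remove guessing floor: (0.65 − 0.05)/(1 − 0.05) = 0.6316
logit = ln(0.6316/0.3684) = 0.5390
θ = β + logit/(α) = 2.13 + 0.5390/0.5500 = 3.1100

3.110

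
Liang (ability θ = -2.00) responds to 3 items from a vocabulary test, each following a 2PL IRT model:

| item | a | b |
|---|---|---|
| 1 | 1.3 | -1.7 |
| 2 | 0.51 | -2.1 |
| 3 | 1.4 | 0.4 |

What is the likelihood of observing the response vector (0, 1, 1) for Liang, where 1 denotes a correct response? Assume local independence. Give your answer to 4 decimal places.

0.0103

P(θ) = 1 / (1 + exp(−a(θ − b)))
P_1 = 1/(1+e^{0.3900}) = 0.4037
P_2 = 1/(1+e^{-0.0510}) = 0.5127
P_3 = 1/(1+e^{3.3600}) = 0.0336
L = (1−P_1) × P_2 × P_3 = 0.5963 × 0.5127 × 0.0336 = 0.01026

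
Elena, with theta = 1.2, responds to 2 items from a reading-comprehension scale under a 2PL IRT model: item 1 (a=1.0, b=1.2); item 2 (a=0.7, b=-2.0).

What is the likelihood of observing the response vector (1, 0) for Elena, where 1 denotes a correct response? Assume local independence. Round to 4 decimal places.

0.0481

P(theta) = 1 / (1 + exp(−a(theta − b)))
P_1 = 1/(1+e^{0.0000}) = 0.5000
P_2 = 1/(1+e^{-2.2400}) = 0.9038
L = P_1 × (1−P_2) = 0.5000 × 0.0962 = 0.04811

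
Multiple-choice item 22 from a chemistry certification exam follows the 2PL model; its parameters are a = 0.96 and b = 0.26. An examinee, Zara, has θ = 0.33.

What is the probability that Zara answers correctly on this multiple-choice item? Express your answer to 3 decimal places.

P(θ) = 1 / (1 + exp(−a(θ − b)))
Exponent: 0.96 × (0.33 − 0.26) = 0.0672
1/(1 + e^{-0.0672}) = 0.5168

0.517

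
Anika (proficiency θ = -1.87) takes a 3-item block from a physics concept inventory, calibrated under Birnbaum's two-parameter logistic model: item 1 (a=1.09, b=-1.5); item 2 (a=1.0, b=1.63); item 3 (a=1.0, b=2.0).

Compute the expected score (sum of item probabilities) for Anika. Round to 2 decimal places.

P(θ) = 1 / (1 + exp(−a(θ − b)))
P_1 = 1/(1+e^{0.4033}) = 0.4005
P_2 = 1/(1+e^{3.5000}) = 0.0293
P_3 = 1/(1+e^{3.8700}) = 0.0204
E[score] = 0.4005 + 0.0293 + 0.0204 = 0.4503

0.45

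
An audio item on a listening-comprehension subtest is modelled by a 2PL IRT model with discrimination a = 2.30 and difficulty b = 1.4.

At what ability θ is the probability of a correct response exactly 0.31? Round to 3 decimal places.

P(θ) = 1 / (1 + exp(−a(θ − b)))
logit = ln(0.3100/0.6900) = -0.8001
θ = b + logit/(a) = 1.4 + (-0.8001)/2.3000 = 1.0521

1.052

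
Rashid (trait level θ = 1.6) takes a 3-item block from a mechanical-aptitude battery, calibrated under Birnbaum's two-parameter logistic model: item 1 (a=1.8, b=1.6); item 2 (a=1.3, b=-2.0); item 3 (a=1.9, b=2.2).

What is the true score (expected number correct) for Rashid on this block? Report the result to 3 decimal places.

1.733

P(θ) = 1 / (1 + exp(−a(θ − b)))
P_1 = 1/(1+e^{0.0000}) = 0.5000
P_2 = 1/(1+e^{-4.6800}) = 0.9908
P_3 = 1/(1+e^{1.1400}) = 0.2423
E[score] = 0.5000 + 0.9908 + 0.2423 = 1.7331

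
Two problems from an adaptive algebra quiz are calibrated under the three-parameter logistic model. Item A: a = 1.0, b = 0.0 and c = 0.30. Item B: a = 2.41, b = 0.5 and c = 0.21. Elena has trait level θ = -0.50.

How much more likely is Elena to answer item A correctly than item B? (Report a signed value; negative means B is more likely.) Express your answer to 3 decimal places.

0.289

P(θ) = c + (1 − c) · 1 / (1 + exp(−a(θ − b)))
P_A = 0.5643
P_B = 0.2751
P_A − P_B = 0.2892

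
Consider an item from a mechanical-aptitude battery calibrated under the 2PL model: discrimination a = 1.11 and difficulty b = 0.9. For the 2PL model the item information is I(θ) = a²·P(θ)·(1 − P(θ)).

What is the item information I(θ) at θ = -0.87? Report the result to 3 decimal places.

0.133

P = 1/(1+e^{1.9647}) = 0.1230
P(1−P) = 0.1230 × 0.8770 = 0.1078
I = a² × P(1−P) = 1.11² × 0.1078 = 0.13287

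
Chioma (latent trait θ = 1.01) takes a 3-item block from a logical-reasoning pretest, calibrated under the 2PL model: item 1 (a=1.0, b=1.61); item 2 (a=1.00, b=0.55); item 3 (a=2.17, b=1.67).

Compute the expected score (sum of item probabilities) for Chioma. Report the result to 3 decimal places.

1.160

P(θ) = 1 / (1 + exp(−a(θ − b)))
P_1 = 1/(1+e^{0.6000}) = 0.3543
P_2 = 1/(1+e^{-0.4600}) = 0.6130
P_3 = 1/(1+e^{1.4322}) = 0.1928
E[score] = 0.3543 + 0.6130 + 0.1928 = 1.1601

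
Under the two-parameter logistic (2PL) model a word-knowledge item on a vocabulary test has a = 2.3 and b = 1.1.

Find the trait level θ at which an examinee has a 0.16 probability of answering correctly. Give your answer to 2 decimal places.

P(θ) = 1 / (1 + exp(−a(θ − b)))
logit = ln(0.1600/0.8400) = -1.6582
θ = b + logit/(a) = 1.1 + (-1.6582)/2.3000 = 0.3790

0.38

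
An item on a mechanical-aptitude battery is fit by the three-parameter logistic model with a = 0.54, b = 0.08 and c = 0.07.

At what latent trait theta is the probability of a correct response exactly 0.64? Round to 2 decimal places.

0.93

P(theta) = c + (1 − c) · 1 / (1 + exp(−a(theta − b)))
Remove guessing floor: (0.64 − 0.07)/(1 − 0.07) = 0.6129
logit = ln(0.6129/0.3871) = 0.4595
theta = b + logit/(a) = 0.08 + 0.4595/0.5400 = 0.9310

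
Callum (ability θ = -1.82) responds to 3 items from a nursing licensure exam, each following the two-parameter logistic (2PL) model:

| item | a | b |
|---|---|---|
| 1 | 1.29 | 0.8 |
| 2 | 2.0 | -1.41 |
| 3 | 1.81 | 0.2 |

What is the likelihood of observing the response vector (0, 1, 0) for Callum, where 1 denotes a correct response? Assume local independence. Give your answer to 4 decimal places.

0.2882

P(θ) = 1 / (1 + exp(−a(θ − b)))
P_1 = 1/(1+e^{3.3798}) = 0.0329
P_2 = 1/(1+e^{0.8200}) = 0.3058
P_3 = 1/(1+e^{3.6562}) = 0.0252
L = (1−P_1) × P_2 × (1−P_3) = 0.9671 × 0.3058 × 0.9748 = 0.28825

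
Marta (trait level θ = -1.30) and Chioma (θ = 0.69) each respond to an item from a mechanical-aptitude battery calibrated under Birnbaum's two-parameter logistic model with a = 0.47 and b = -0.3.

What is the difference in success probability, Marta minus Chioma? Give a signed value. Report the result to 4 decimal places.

P(θ) = 1 / (1 + exp(−a(θ − b)))
P(Marta) = 0.3846  [exponent -0.4700]
P(Chioma) = 0.6143  [exponent 0.4653]
Difference = 0.3846 − 0.6143 = -0.2297

-0.2297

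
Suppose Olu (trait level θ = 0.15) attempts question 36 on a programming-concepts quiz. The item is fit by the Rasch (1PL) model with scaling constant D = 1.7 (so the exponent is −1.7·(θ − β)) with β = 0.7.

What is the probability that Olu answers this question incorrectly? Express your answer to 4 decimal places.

P(θ) = 1 / (1 + exp(−D·(θ − β)))
Exponent: 1.7 × (0.15 − 0.7) = -0.9350
1/(1 + e^{0.9350}) = 0.2819
P = 0.2819
P(incorrect) = 1 − 0.2819 = 0.7181

0.7181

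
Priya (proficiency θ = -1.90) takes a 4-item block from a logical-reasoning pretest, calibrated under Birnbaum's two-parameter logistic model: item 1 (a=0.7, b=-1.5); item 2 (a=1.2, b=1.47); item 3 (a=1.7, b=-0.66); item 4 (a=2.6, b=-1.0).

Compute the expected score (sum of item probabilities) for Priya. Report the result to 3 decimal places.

P(θ) = 1 / (1 + exp(−a(θ − b)))
P_1 = 1/(1+e^{0.2800}) = 0.4305
P_2 = 1/(1+e^{4.0440}) = 0.0172
P_3 = 1/(1+e^{2.1080}) = 0.1083
P_4 = 1/(1+e^{2.3400}) = 0.0879
E[score] = 0.4305 + 0.0172 + 0.1083 + 0.0879 = 0.6439

0.644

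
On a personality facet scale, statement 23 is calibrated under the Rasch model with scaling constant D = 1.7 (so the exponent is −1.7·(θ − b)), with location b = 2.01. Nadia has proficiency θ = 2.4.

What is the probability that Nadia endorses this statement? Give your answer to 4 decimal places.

0.6599

P(θ) = 1 / (1 + exp(−D·(θ − b)))
Exponent: 1.7 × (2.4 − 2.01) = 0.6630
1/(1 + e^{-0.6630}) = 0.6599
P = 0.6599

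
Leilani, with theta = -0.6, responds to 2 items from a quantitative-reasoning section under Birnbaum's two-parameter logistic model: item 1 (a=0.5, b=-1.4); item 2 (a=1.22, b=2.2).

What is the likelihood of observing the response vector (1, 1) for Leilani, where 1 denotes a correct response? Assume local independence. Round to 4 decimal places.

P(theta) = 1 / (1 + exp(−a(theta − b)))
P_1 = 1/(1+e^{-0.4000}) = 0.5987
P_2 = 1/(1+e^{3.4160}) = 0.0318
L = P_1 × P_2 = 0.5987 × 0.0318 = 0.01904

0.0190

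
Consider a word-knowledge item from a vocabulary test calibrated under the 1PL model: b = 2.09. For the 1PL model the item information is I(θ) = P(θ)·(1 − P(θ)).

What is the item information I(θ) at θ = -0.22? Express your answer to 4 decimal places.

P = 1/(1+e^{2.3100}) = 0.0903
P(1−P) = 0.0903 × 0.9097 = 0.0821
I = P(1−P) = 0.08214

0.0821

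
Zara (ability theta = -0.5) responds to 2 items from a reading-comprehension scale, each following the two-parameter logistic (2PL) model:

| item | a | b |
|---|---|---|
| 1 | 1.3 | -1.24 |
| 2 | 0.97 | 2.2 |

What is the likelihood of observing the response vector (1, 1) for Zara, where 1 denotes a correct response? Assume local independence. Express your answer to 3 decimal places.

P(theta) = 1 / (1 + exp(−a(theta − b)))
P_1 = 1/(1+e^{-0.9620}) = 0.7235
P_2 = 1/(1+e^{2.6190}) = 0.0679
L = P_1 × P_2 = 0.7235 × 0.0679 = 0.04915

0.049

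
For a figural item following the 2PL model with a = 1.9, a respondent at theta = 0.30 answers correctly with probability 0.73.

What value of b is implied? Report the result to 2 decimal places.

-0.22

P(theta) = 1 / (1 + exp(−a(theta − b)))
logit(0.73) = ln(0.73/0.27) = 0.9946
b = theta − logit/(a) = 0.30 − 0.9946/1.9000 = -0.2235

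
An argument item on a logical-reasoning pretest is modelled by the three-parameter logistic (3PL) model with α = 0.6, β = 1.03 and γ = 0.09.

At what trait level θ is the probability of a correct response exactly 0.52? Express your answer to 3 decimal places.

0.847

P(θ) = γ + (1 − γ) · 1 / (1 + exp(−α(θ − β)))
Remove guessing floor: (0.52 − 0.09)/(1 − 0.09) = 0.4725
logit = ln(0.4725/0.5275) = -0.1100
θ = β + logit/(α) = 1.03 + (-0.1100)/0.6000 = 0.8467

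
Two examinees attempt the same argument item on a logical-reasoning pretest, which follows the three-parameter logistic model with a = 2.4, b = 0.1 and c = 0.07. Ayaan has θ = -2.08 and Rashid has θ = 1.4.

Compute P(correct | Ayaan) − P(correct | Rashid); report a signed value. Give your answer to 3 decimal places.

-0.886

P(θ) = c + (1 − c) · 1 / (1 + exp(−a(θ − b)))
P(Ayaan) = 0.0749  [exponent -5.2320]
P(Rashid) = 0.9607  [exponent 3.1200]
Difference = 0.0749 − 0.9607 = -0.8857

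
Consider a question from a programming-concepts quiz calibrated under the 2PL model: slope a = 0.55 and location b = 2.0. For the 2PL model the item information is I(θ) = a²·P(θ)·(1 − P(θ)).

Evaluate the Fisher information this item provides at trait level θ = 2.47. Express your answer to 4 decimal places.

P = 1/(1+e^{-0.2585}) = 0.5643
P(1−P) = 0.5643 × 0.4357 = 0.2459
I = a² × P(1−P) = 0.55² × 0.2459 = 0.07438

0.0744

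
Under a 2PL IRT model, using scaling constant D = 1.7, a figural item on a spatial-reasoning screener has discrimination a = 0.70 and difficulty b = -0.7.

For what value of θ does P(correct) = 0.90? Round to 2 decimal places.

1.15

P(θ) = 1 / (1 + exp(−D·a(θ − b)))
logit = ln(0.9000/0.1000) = 2.1972
θ = b + logit/(1.7·a) = -0.7 + 2.1972/1.1900 = 1.1464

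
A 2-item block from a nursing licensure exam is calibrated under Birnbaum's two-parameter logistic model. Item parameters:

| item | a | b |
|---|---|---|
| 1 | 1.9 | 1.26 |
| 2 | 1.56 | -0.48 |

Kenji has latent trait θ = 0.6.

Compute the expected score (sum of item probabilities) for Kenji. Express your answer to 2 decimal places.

P(θ) = 1 / (1 + exp(−a(θ − b)))
P_1 = 1/(1+e^{1.2540}) = 0.2220
P_2 = 1/(1+e^{-1.6848}) = 0.8435
E[score] = 0.2220 + 0.8435 = 1.0655

1.07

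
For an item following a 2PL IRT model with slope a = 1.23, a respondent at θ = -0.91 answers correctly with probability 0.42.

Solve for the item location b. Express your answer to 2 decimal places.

-0.65

P(θ) = 1 / (1 + exp(−a(θ − b)))
logit(0.42) = ln(0.42/0.58) = -0.3228
b = θ − logit/(a) = -0.91 − (-0.3228)/1.2300 = -0.6476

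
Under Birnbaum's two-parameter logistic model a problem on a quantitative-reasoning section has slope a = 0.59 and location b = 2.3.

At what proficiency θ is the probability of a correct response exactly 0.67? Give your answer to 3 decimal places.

3.500

P(θ) = 1 / (1 + exp(−a(θ − b)))
logit = ln(0.6700/0.3300) = 0.7082
θ = b + logit/(a) = 2.3 + 0.7082/0.5900 = 3.5003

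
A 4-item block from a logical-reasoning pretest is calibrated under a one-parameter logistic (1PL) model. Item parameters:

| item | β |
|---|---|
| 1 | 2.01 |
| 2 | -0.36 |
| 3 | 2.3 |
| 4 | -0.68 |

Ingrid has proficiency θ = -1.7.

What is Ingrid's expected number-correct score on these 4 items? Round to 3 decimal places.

0.514

P(θ) = 1 / (1 + exp(−(θ − β)))
P_1 = 1/(1+e^{3.7100}) = 0.0239
P_2 = 1/(1+e^{1.3400}) = 0.2075
P_3 = 1/(1+e^{4.0000}) = 0.0180
P_4 = 1/(1+e^{1.0200}) = 0.2650
E[score] = 0.0239 + 0.2075 + 0.0180 + 0.2650 = 0.5144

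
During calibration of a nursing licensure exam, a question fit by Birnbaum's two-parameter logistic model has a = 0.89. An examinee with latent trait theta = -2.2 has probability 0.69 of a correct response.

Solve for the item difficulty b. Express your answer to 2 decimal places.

-3.10

P(theta) = 1 / (1 + exp(−a(theta − b)))
logit(0.69) = ln(0.69/0.31) = 0.8001
b = theta − logit/(a) = -2.2 − 0.8001/0.8900 = -3.0990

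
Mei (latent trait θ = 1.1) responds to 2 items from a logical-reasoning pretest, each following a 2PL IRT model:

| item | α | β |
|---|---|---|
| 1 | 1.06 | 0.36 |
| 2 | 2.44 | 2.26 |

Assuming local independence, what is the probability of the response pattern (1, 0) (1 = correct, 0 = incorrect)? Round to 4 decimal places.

P(θ) = 1 / (1 + exp(−α(θ − β)))
P_1 = 1/(1+e^{-0.7844}) = 0.6866
P_2 = 1/(1+e^{2.8304}) = 0.0557
L = P_1 × (1−P_2) = 0.6866 × 0.9443 = 0.64838

0.6484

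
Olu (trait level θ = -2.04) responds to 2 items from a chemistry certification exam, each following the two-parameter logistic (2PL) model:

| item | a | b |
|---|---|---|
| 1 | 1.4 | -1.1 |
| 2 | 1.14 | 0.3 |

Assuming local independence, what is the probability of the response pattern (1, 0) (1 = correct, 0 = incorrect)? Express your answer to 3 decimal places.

P(θ) = 1 / (1 + exp(−a(θ − b)))
P_1 = 1/(1+e^{1.3160}) = 0.2115
P_2 = 1/(1+e^{2.6676}) = 0.0649
L = P_1 × (1−P_2) = 0.2115 × 0.9351 = 0.19776

0.198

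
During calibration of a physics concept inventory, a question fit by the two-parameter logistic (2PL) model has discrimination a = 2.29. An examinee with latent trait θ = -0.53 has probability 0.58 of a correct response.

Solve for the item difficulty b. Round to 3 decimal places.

P(θ) = 1 / (1 + exp(−a(θ − b)))
logit(0.58) = ln(0.58/0.42) = 0.3228
b = θ − logit/(a) = -0.53 − 0.3228/2.2900 = -0.6709

-0.671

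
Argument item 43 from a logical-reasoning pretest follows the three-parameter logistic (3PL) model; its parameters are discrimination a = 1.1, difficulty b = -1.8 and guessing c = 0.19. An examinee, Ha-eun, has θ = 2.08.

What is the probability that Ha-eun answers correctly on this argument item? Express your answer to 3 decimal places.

0.989

P(θ) = c + (1 − c) · 1 / (1 + exp(−a(θ − b)))
Exponent: 1.1 × (2.08 − (-1.8)) = 4.2680
1/(1 + e^{-4.2680}) = 0.9862
P = 0.19 + 0.81 × 0.9862 = 0.9888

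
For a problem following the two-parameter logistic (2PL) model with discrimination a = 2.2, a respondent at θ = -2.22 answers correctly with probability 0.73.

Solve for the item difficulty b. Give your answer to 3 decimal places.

-2.672

P(θ) = 1 / (1 + exp(−a(θ − b)))
logit(0.73) = ln(0.73/0.27) = 0.9946
b = θ − logit/(a) = -2.22 − 0.9946/2.2000 = -2.6721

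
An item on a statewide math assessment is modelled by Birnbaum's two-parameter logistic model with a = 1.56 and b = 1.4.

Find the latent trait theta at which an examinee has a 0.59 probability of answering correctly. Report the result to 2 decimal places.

1.63

P(theta) = 1 / (1 + exp(−a(theta − b)))
logit = ln(0.5900/0.4100) = 0.3640
theta = b + logit/(a) = 1.4 + 0.3640/1.5600 = 1.6333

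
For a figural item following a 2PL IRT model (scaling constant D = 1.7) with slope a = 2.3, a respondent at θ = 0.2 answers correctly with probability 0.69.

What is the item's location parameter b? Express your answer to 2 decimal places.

0.00

P(θ) = 1 / (1 + exp(−D·a(θ − b)))
logit(0.69) = ln(0.69/0.31) = 0.8001
b = θ − logit/(1.7·a) = 0.2 − 0.8001/3.9100 = -0.0046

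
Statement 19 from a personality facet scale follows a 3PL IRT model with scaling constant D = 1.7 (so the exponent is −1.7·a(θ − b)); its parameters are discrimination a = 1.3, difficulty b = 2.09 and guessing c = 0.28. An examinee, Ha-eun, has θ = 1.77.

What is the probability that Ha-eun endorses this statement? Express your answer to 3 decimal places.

P(θ) = c + (1 − c) · 1 / (1 + exp(−D·a(θ − b)))
Exponent: 1.7 × 1.3 × (1.77 − 2.09) = -0.7072
1/(1 + e^{0.7072}) = 0.3302
P = 0.28 + 0.72 × 0.3302 = 0.5178

0.518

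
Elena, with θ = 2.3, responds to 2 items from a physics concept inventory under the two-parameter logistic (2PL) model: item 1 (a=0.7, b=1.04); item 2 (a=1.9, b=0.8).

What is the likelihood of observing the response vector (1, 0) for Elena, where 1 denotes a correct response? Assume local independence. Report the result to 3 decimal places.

0.039

P(θ) = 1 / (1 + exp(−a(θ − b)))
P_1 = 1/(1+e^{-0.8820}) = 0.7072
P_2 = 1/(1+e^{-2.8500}) = 0.9453
L = P_1 × (1−P_2) = 0.7072 × 0.0547 = 0.03867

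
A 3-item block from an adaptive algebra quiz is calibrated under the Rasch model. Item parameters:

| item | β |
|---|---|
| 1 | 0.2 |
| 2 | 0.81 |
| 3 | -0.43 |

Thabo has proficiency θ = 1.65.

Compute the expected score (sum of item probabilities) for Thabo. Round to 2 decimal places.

2.40

P(θ) = 1 / (1 + exp(−(θ − β)))
P_1 = 1/(1+e^{-1.4500}) = 0.8100
P_2 = 1/(1+e^{-0.8400}) = 0.6985
P_3 = 1/(1+e^{-2.0800}) = 0.8889
E[score] = 0.8100 + 0.6985 + 0.8889 = 2.3974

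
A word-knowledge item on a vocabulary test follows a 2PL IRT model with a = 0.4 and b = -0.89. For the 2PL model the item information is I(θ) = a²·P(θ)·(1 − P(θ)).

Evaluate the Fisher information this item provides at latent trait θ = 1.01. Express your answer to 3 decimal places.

P = 1/(1+e^{-0.7600}) = 0.6814
P(1−P) = 0.6814 × 0.3186 = 0.2171
I = a² × P(1−P) = 0.4² × 0.2171 = 0.03474

0.035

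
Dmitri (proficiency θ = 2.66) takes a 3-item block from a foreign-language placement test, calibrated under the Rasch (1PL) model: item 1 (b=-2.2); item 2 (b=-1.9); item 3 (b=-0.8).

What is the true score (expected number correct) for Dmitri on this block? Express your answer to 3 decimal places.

2.951

P(θ) = 1 / (1 + exp(−(θ − b)))
P_1 = 1/(1+e^{-4.8600}) = 0.9923
P_2 = 1/(1+e^{-4.5600}) = 0.9896
P_3 = 1/(1+e^{-3.4600}) = 0.9695
E[score] = 0.9923 + 0.9896 + 0.9695 = 2.9515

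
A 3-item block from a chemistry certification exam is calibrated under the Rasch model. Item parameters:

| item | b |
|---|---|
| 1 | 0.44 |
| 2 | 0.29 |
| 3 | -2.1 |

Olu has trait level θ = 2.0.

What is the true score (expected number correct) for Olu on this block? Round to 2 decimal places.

P(θ) = 1 / (1 + exp(−(θ − b)))
P_1 = 1/(1+e^{-1.5600}) = 0.8264
P_2 = 1/(1+e^{-1.7100}) = 0.8468
P_3 = 1/(1+e^{-4.1000}) = 0.9837
E[score] = 0.8264 + 0.8468 + 0.9837 = 2.6569

2.66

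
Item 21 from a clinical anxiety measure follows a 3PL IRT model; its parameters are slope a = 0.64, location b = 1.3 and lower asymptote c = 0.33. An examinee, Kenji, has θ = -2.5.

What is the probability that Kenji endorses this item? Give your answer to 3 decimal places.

0.384

P(θ) = c + (1 − c) · 1 / (1 + exp(−a(θ − b)))
Exponent: 0.64 × (-2.5 − 1.3) = -2.4320
1/(1 + e^{2.4320}) = 0.0808
P = 0.33 + 0.67 × 0.0808 = 0.3841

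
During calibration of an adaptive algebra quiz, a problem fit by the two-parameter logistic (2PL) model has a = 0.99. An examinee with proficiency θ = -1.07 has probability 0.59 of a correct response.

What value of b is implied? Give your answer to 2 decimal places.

P(θ) = 1 / (1 + exp(−a(θ − b)))
logit(0.59) = ln(0.59/0.41) = 0.3640
b = θ − logit/(a) = -1.07 − 0.3640/0.9900 = -1.4376

-1.44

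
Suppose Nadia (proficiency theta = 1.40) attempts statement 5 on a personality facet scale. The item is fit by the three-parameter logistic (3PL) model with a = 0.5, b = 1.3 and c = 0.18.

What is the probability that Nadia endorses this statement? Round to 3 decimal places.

0.600

P(theta) = c + (1 − c) · 1 / (1 + exp(−a(theta − b)))
Exponent: 0.5 × (1.40 − 1.3) = 0.0500
1/(1 + e^{-0.0500}) = 0.5125
P = 0.18 + 0.82 × 0.5125 = 0.6002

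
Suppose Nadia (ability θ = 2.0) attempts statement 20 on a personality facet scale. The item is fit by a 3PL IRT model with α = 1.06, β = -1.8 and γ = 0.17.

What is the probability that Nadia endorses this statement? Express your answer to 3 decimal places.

0.985

P(θ) = γ + (1 − γ) · 1 / (1 + exp(−α(θ − β)))
Exponent: 1.06 × (2.0 − (-1.8)) = 4.0280
1/(1 + e^{-4.0280}) = 0.9825
P = 0.17 + 0.83 × 0.9825 = 0.9855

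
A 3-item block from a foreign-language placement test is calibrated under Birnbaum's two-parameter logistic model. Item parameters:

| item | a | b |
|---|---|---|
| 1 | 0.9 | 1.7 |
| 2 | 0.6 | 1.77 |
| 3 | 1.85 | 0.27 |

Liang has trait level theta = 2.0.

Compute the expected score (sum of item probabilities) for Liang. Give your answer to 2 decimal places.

P(theta) = 1 / (1 + exp(−a(theta − b)))
P_1 = 1/(1+e^{-0.2700}) = 0.5671
P_2 = 1/(1+e^{-0.1380}) = 0.5344
P_3 = 1/(1+e^{-3.2005}) = 0.9609
E[score] = 0.5671 + 0.5344 + 0.9609 = 2.0624

2.06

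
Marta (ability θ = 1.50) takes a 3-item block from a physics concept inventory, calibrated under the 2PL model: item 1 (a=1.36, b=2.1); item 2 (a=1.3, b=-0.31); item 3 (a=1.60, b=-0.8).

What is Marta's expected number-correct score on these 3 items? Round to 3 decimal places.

P(θ) = 1 / (1 + exp(−a(θ − b)))
P_1 = 1/(1+e^{0.8160}) = 0.3066
P_2 = 1/(1+e^{-2.3530}) = 0.9132
P_3 = 1/(1+e^{-3.6800}) = 0.9754
E[score] = 0.3066 + 0.9132 + 0.9754 = 2.1952

2.195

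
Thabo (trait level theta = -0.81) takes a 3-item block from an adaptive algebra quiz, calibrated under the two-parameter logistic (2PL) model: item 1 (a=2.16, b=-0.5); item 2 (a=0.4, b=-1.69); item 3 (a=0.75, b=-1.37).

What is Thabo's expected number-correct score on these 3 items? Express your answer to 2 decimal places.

P(theta) = 1 / (1 + exp(−a(theta − b)))
P_1 = 1/(1+e^{0.6696}) = 0.3386
P_2 = 1/(1+e^{-0.3520}) = 0.5871
P_3 = 1/(1+e^{-0.4200}) = 0.6035
E[score] = 0.3386 + 0.5871 + 0.6035 = 1.5292

1.53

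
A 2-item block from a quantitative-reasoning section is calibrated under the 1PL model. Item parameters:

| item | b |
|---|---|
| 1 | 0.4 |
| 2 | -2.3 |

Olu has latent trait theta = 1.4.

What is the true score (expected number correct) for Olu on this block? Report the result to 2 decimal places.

P(theta) = 1 / (1 + exp(−(theta − b)))
P_1 = 1/(1+e^{-1.0000}) = 0.7311
P_2 = 1/(1+e^{-3.7000}) = 0.9759
E[score] = 0.7311 + 0.9759 = 1.7069

1.71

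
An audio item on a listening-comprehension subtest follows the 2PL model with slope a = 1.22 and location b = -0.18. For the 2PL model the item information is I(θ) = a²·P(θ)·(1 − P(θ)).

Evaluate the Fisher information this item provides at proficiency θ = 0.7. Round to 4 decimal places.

P = 1/(1+e^{-1.0736}) = 0.7453
P(1−P) = 0.7453 × 0.2547 = 0.1898
I = a² × P(1−P) = 1.22² × 0.1898 = 0.28255

0.2826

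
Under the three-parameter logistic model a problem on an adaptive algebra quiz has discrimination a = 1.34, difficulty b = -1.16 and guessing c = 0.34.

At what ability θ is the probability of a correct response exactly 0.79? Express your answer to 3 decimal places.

-0.591

P(θ) = c + (1 − c) · 1 / (1 + exp(−a(θ − b)))
Remove guessing floor: (0.79 − 0.34)/(1 − 0.34) = 0.6818
logit = ln(0.6818/0.3182) = 0.7621
θ = b + logit/(a) = -1.16 + 0.7621/1.3400 = -0.5912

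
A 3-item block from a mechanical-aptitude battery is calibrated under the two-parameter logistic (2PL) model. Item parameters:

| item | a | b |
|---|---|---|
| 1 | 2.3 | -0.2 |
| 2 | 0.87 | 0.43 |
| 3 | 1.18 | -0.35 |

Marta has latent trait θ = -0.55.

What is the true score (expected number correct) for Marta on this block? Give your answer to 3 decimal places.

1.049

P(θ) = 1 / (1 + exp(−a(θ − b)))
P_1 = 1/(1+e^{0.8050}) = 0.3090
P_2 = 1/(1+e^{0.8526}) = 0.2989
P_3 = 1/(1+e^{0.2360}) = 0.4413
E[score] = 0.3090 + 0.2989 + 0.4413 = 1.0491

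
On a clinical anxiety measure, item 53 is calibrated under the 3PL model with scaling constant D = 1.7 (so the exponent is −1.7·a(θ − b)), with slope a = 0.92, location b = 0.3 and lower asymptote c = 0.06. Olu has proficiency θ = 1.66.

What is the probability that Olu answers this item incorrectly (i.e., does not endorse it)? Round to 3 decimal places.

0.100

P(θ) = c + (1 − c) · 1 / (1 + exp(−D·a(θ − b)))
Exponent: 1.7 × 0.92 × (1.66 − 0.3) = 2.1270
1/(1 + e^{-2.1270}) = 0.8935
P = 0.06 + 0.94 × 0.8935 = 0.8999
P(incorrect) = 1 − 0.8999 = 0.1001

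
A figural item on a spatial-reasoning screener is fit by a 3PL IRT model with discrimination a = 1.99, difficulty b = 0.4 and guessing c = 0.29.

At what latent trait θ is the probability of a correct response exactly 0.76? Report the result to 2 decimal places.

0.74

P(θ) = c + (1 − c) · 1 / (1 + exp(−a(θ − b)))
Remove guessing floor: (0.76 − 0.29)/(1 − 0.29) = 0.6620
logit = ln(0.6620/0.3380) = 0.6721
θ = b + logit/(a) = 0.4 + 0.6721/1.9900 = 0.7377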